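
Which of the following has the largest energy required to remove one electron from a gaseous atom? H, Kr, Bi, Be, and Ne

H is in period 1, group 1; Be is in period 2, group 2; Ne is in period 2, group 18; Kr is in period 4, group 18; Bi is in period 6, group 15.
First ionization energy rises across a period (greater Z_eff holds electrons more tightly) and falls down a group (valence electrons are farther from the nucleus).
Neither a single period nor a single group — weigh both effects.
Be > Bi: period and group pull opposite ways; the down-group shift dominates (900 vs 703 kJ/mol).
H > Be: period and group pull opposite ways; the down-group shift dominates (1312 vs 900 kJ/mol).
Kr > H: the two effects oppose for this pair; the across-period effect wins (1351 vs 1312 kJ/mol).
Ne > Kr: Ne sits above Kr in group 18, so the down-group effect alone puts Ne higher.
Approximate values (kJ/mol): H 1312, Be 900, Ne 2081, Kr 1351, Bi 703.
The largest energy required to remove one electron from a gaseous atom among these belongs to Ne.

Ne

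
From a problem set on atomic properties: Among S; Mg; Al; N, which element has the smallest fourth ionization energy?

IE_4 is the cost of taking one more electron from the +3 cation: S³⁺ still has 3 valence electrons; Mg³⁺ is already 1 electron into the core; Al³⁺ is the bare [Ne] core; N³⁺ still has 2 valence electrons.
Breaking into a closed-shell core is much more expensive than removing a leftover valence electron — Mg and Al have the largest IE_4 here.
Valence configurations: S³⁺ [Ne]3s²3p¹, N³⁺ [He]2s².
The numbers (kJ/mol): S 4556, Mg 10543, Al 11577, N 7475.
Overall IE_4 order: S < N < Mg < Al.

S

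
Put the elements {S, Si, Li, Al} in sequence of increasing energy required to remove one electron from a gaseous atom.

Li < Al < Si < S

Li is in period 2, group 1; Al is in period 3, group 13; Si is in period 3, group 14; S is in period 3, group 16.
Across a period the outer electron is held more tightly (higher IE₁); down a group it sits in a higher shell, more shielded, and comes off more easily.
Neither a single period nor a single group — weigh both effects.
Al > Li: the two effects oppose for this pair; the across-period effect wins (578 vs 520 kJ/mol).
Si > Al: Si lies to the right of Al in period 3, so the across-period effect alone puts Si higher.
S > Si: S lies to the right of Si in period 3, so the across-period effect alone puts S higher.
For reference (kJ/mol): Li 520, Al 578, Si 786, S 1000.
So from lowest to highest: Li < Al < Si < S.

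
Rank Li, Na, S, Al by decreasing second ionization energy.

Li > Na > S > Al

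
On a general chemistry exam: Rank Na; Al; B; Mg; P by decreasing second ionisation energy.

Na > B > P > Al > Mg

The second ionization energy removes an electron from the +1 ion. For each element: Na⁺ is the bare [Ne] core; Al⁺ still has 2 valence electrons; B⁺ still has 2 valence electrons; Mg⁺ still has 1 valence electron; P⁺ still has 4 valence electrons.
Pulling an electron out of a noble-gas core costs far more than removing a remaining valence electron, so Na sits at the high end of IE_2.
Valence configurations: Al⁺ [Ne]3s², B⁺ [He]2s², Mg⁺ [Ne]3s¹, P⁺ [Ne]3s²3p².
Tabulated IE_2 (kJ/mol): Na 4562, Al 1817, B 2427, Mg 1451, P 1907.
Putting it together, IE_2: Mg < Al < P < B < Na.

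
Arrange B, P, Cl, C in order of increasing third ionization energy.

The third ionization energy removes an electron from the +2 ion. For each element: B²⁺ still has 1 valence electron; P²⁺ still has 3 valence electrons; Cl²⁺ still has 5 valence electrons; C²⁺ still has 2 valence electrons.
All are still removing valence electrons, so compare the +2 ions as you would atoms: IE_3 generally rises across a period (higher Z_eff) and falls down a group (larger shell), subject to the usual subshell exceptions.
Valence configurations: B²⁺ [He]2s¹, P²⁺ [Ne]3s²3p¹, Cl²⁺ [Ne]3s²3p³, C²⁺ [He]2s².
Approximate IE_3 values (kJ/mol): B 3660, P 2914, Cl 3822, C 4620.
Hence IE_3: P < B < Cl < C.

P < B < Cl < C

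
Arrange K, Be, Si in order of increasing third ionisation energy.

IE_3 is the cost of taking one more electron from the +2 cation: K²⁺ is already 1 electron into the core; Be²⁺ is the bare [He] core; Si²⁺ still has 2 valence electrons.
Core electrons are held far more tightly than valence electrons, so K and Be top the IE_3 order.
The numbers (kJ/mol): K 4420, Be 14849, Si 3232.
Overall IE_3 order: Si < K < Be.

Si < K < Be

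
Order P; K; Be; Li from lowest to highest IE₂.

Be, P, K, Li

IE_2 is the cost of taking one more electron from the +1 cation: P⁺ still has 4 valence electrons; K⁺ is the bare [Ar] core; Be⁺ still has 1 valence electron; Li⁺ is the bare [He] core.
Breaking into a closed-shell core is much more expensive than removing a leftover valence electron — K and Li have the largest IE_2 here.
Valence configurations: P⁺ [Ne]3s²3p², Be⁺ [He]2s¹.
The numbers (kJ/mol): P 1907, K 3052, Be 1757, Li 7298.
Hence IE_2: Be < P < K < Li.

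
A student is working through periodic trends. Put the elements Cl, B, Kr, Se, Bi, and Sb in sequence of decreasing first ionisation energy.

Kr, Cl, Se, Sb, B, Bi

B is in period 2, group 13; Cl is in period 3, group 17; Se is in period 4, group 16; Kr is in period 4, group 18; Sb is in period 5, group 15; Bi is in period 6, group 15.
Removing the outermost electron gets harder across a period and easier down a group.
These span different periods and groups, so the two trends combine.
B > Bi: period and group pull opposite ways; the down-group shift dominates (801 vs 703 kJ/mol).
Sb > B: period and group pull opposite ways; the across-period shift dominates (831 vs 801 kJ/mol).
Se > Sb: relative to Sb, both the across-period and down-group shifts push Se's first ionization energy up.
Cl > Se: both effects reinforce here, so Cl is clearly the higher of the two.
Kr > Cl: period and group pull opposite ways; the across-period shift dominates (1351 vs 1251 kJ/mol).
For reference (kJ/mol): B 801, Cl 1251, Se 941, Kr 1351, Sb 831, Bi 703.
So from highest to lowest: Kr > Cl > Se > Sb > B > Bi.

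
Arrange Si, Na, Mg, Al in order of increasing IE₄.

IE_4 is the cost of taking one more electron from the +3 cation: Si³⁺ still has 1 valence electron; Na³⁺ is already 2 electrons into the core; Mg³⁺ is already 1 electron into the core; Al³⁺ is the bare [Ne] core.
Breaking into a closed-shell core is much more expensive than removing a leftover valence electron — Na, Mg and Al have the largest IE_4 here.
The numbers (kJ/mol): Si 4356, Na 9543, Mg 10543, Al 11577.
So the fourth ionization energies run Si < Na < Mg < Al.

Si < Na < Mg < Al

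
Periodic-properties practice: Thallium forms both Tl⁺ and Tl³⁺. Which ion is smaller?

Tl³⁺

Both ions have Z = 81 protons, but Tl³⁺ has lost more electrons, so its remaining electrons feel a larger effective nuclear charge per electron and are pulled in more tightly.
Higher positive charge → smaller ion, so Tl⁺ > Tl³⁺.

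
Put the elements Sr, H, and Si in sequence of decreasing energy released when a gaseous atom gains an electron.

Si, H, Sr

H is in period 1, group 1; Si is in period 3, group 14; Sr is in period 5, group 2.
Atoms with high Z_eff and room in the valence shell (especially the halogens) have the most exothermic electron affinities.
These span different periods and groups, so the two trends combine.
H > Sr: period and group pull opposite ways; the down-group shift dominates (73 vs 5 kJ/mol).
Si > H: period and group pull opposite ways; the across-period shift dominates (134 vs 73 kJ/mol).
For reference (kJ/mol): H 73, Si 134, Sr 5.
So from highest to lowest: Si > H > Sr.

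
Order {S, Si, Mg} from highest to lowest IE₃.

Mg > S > Si

IE_3 is the cost of taking one more electron from the +2 cation: S²⁺ still has 4 valence electrons; Si²⁺ still has 2 valence electrons; Mg²⁺ is the bare [Ne] core.
Core electrons are held far more tightly than valence electrons, so Mg tops the IE_3 order.
Valence configurations: S²⁺ [Ne]3s²3p², Si²⁺ [Ne]3s².
Tabulated IE_3 (kJ/mol): S 3357, Si 3232, Mg 7733.
So the third ionization energies run Si < S < Mg.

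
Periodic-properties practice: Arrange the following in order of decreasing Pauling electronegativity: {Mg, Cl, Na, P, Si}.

Cl > P > Si > Mg > Na

Na is in period 3, group 1; Mg is in period 3, group 2; Si is in period 3, group 14; P is in period 3, group 15; Cl is in period 3, group 17.
EN rises left→right (higher Z_eff, smaller atoms) and falls top→bottom (larger, more shielded atoms).
All lie in period 3, so electronegativity increases left to right.
So from highest to lowest: Cl > P > Si > Mg > Na.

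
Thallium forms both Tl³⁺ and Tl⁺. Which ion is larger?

Both ions have Z = 81 protons, but Tl³⁺ has lost more electrons, so its remaining electrons feel a larger effective nuclear charge per electron and are pulled in more tightly.
Higher positive charge → smaller ion, so Tl⁺ > Tl³⁺.

Tl⁺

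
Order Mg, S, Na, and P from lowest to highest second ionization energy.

Mg, P, S, Na

Consider each +1 ion: Mg⁺ still has 1 valence electron; S⁺ still has 5 valence electrons; Na⁺ is the bare [Ne] core; P⁺ still has 4 valence electrons.
Pulling an electron out of a noble-gas core costs far more than removing a remaining valence electron, so Na sits at the high end of IE_2.
Valence configurations: Mg⁺ [Ne]3s¹, S⁺ [Ne]3s²3p³, P⁺ [Ne]3s²3p².
Approximate IE_2 values (kJ/mol): Mg 1451, S 2252, Na 4562, P 1907.
Putting it together, IE_2: Mg < P < S < Na.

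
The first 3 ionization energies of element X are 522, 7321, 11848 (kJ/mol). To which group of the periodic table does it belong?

Look for the largest jump between consecutive ionization energies: IE2/IE1 ≈ 14.0, far larger than any earlier ratio.
That jump marks the point where a core electron is being removed. So the atom has 1 valence electron.
A main-group element with 1 valence electron is in group 1.

Group 1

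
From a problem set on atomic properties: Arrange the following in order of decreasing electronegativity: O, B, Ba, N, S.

O > N > S > B > Ba

B is in period 2, group 13; N is in period 2, group 15; O is in period 2, group 16; S is in period 3, group 16; Ba is in period 6, group 2.
EN rises left→right (higher Z_eff, smaller atoms) and falls top→bottom (larger, more shielded atoms).
These span different periods and groups, so the two trends combine.
B > Ba: relative to Ba, both the across-period and down-group shifts push B's electronegativity up.
S > B: period and group pull opposite ways; the across-period shift dominates (2.58 vs 2.04).
N > S: the two effects oppose for this pair; the down-group effect wins (3.04 vs 2.58).
O > N: O lies to the right of N in period 2, so the across-period effect alone puts O higher.
For reference (Pauling): B 2.04, N 3.04, O 3.44, S 2.58, Ba 0.89.
So from highest to lowest: O > N > S > B > Ba.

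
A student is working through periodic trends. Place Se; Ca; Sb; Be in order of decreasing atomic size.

Ca > Sb > Se > Be

Be is in period 2, group 2; Ca is in period 4, group 2; Se is in period 4, group 16; Sb is in period 5, group 15.
Across a period the added protons contract the valence shell; down a group each new principal shell makes the atom larger.
Neither a single period nor a single group — weigh both effects.
Se > Be: the two effects oppose for this pair; the down-group effect wins (116 vs 102 pm).
Sb > Se: relative to Se, both the across-period and down-group shifts push Sb's atomic radius up.
Ca > Sb: period and group pull opposite ways; the across-period shift dominates (171 vs 140 pm).
Tabulated atomic radius (pm): Be 102, Ca 171, Se 116, Sb 140.
So from largest to smallest: Ca > Sb > Se > Be.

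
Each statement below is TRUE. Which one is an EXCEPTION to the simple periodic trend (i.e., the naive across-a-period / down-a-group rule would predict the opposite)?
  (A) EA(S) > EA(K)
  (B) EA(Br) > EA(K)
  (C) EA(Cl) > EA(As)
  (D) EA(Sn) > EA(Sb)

The general trend: electron affinity increases across a period and decreases down a group.
(A) S (period 3, group 16) vs K (period 4, group 1): the stated order agrees with the simple trend.
(B) Br (period 4, group 17) vs K (period 4, group 1): the stated order agrees with the simple trend.
(C) Cl (period 3, group 17) vs As (period 4, group 15): the stated order agrees with the simple trend.
(D) Sn (period 5, group 14) vs Sb (period 5, group 15): the stated order contradicts the simple trend.
The exception is (D): adding an electron to Sb's half-filled 5p³ is unfavourable, so Sn has the more exothermic EA.

(D)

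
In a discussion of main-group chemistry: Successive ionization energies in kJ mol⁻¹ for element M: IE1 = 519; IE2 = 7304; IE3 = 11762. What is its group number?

Look for the largest jump between consecutive ionization energies: IE2/IE1 ≈ 14.1, far larger than any earlier ratio.
That jump marks the point where a core electron is being removed. So the atom has 1 valence electron.
A main-group element with 1 valence electron is in group 1.

Group 1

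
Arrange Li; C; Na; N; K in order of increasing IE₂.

The second ionization energy removes an electron from the +1 ion. For each element: Li⁺ is the bare [He] core; C⁺ still has 3 valence electrons; Na⁺ is the bare [Ne] core; N⁺ still has 4 valence electrons; K⁺ is the bare [Ar] core.
Pulling an electron out of a noble-gas core costs far more than removing a remaining valence electron, so K, Na and Li sit at the high end of IE_2.
Valence configurations: C⁺ [He]2s²2p¹, N⁺ [He]2s²2p².
Tabulated IE_2 (kJ/mol): Li 7298, C 2353, Na 4562, N 2856, K 3052.
Putting it together, IE_2: C < N < K < Na < Li.

C < N < K < Na < Li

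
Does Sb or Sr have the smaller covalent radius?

Sb

Sr is in period 5, group 2; Sb is in period 5, group 15.
Across a period the added protons contract the valence shell; down a group each new principal shell makes the atom larger.
All lie in period 5, so atomic radius increases right to left.
So Sb has the smaller covalent radius (Sb < Sr).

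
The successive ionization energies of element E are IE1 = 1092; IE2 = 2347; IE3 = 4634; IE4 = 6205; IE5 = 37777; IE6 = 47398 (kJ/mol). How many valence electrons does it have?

Look for the largest jump between consecutive ionization energies: IE5/IE4 ≈ 6.1, far larger than any earlier ratio.
That jump marks the point where a core electron is being removed. So the atom has 4 valence electrons.

4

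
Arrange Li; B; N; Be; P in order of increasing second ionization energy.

Consider each +1 ion: Li⁺ is the bare [He] core; B⁺ still has 2 valence electrons; N⁺ still has 4 valence electrons; Be⁺ still has 1 valence electron; P⁺ still has 4 valence electrons.
Breaking into a closed-shell core is much more expensive than removing a leftover valence electron — Li has the largest IE_2 here.
Valence configurations: B⁺ [He]2s², N⁺ [He]2s²2p², Be⁺ [He]2s¹, P⁺ [Ne]3s²3p².
Tabulated IE_2 (kJ/mol): Li 7298, B 2427, N 2856, Be 1757, P 1907.
Putting it together, IE_2: Be < P < B < N < Li.

Be < P < B < N < Li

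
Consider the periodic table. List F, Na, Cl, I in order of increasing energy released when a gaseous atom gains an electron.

Na, I, F, Cl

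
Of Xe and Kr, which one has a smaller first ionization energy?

Kr is in period 4, group 18; Xe is in period 5, group 18.
First ionization energy rises across a period (greater Z_eff holds electrons more tightly) and falls down a group (valence electrons are farther from the nucleus).
All are in group 18, so first ionization energy increases up the group.
So Xe has the smaller first ionization energy (Xe < Kr).

Xe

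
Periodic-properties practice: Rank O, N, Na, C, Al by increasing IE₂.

The second ionization energy removes an electron from the +1 ion. For each element: O⁺ still has 5 valence electrons; N⁺ still has 4 valence electrons; Na⁺ is the bare [Ne] core; C⁺ still has 3 valence electrons; Al⁺ still has 2 valence electrons.
Breaking into a closed-shell core is much more expensive than removing a leftover valence electron — Na has the largest IE_2 here.
Valence configurations: O⁺ [He]2s²2p³, N⁺ [He]2s²2p², C⁺ [He]2s²2p¹, Al⁺ [Ne]3s².
Tabulated IE_2 (kJ/mol): O 3388, N 2856, Na 4562, C 2353, Al 1817.
Overall IE_2 order: Al < C < N < O < Na.

Al, C, N, O, Na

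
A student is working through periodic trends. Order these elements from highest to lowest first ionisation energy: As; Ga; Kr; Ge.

Kr > As > Ge > Ga

Ga is in period 4, group 13; Ge is in period 4, group 14; As is in period 4, group 15; Kr is in period 4, group 18.
Removing the outermost electron gets harder across a period and easier down a group.
All lie in period 4, so first ionization energy increases left to right.
So from highest to lowest: Kr > As > Ge > Ga.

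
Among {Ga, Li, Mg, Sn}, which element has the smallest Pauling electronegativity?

Li is in period 2, group 1; Mg is in period 3, group 2; Ga is in period 4, group 13; Sn is in period 5, group 14.
Atoms toward the upper right of the periodic table pull bonding electrons most strongly.
A diagonal step moves right (one effect) and down (the opposite effect) at once.
Mg > Li: period and group pull opposite ways; the across-period shift dominates (1.31 vs 0.98).
Ga > Mg: the two effects oppose for this pair; the across-period effect wins (1.81 vs 1.31).
Sn > Ga: the two effects oppose for this pair; the across-period effect wins (1.96 vs 1.81).
Approximate values (Pauling): Li 0.98, Mg 1.31, Ga 1.81, Sn 1.96.
The smallest Pauling electronegativity among these belongs to Li.

Li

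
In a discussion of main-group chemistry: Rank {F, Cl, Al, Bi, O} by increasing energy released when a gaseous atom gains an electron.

O is in period 2, group 16; F is in period 2, group 17; Al is in period 3, group 13; Cl is in period 3, group 17; Bi is in period 6, group 15.
EA tends to increase across a period and decrease down a group, though the pattern is less regular than for IE or radius.
These span different periods and groups, so the two trends combine.
Bi > Al: period and group pull opposite ways; the across-period shift dominates (91 vs 42 kJ/mol).
O > Bi: relative to Bi, both the across-period and down-group shifts push O's electron affinity up.
F > O: F lies to the right of O in period 2, so the across-period effect alone puts F higher.
Cl > F: this pair runs against the simple trend — see the exception note.
Note the exception: Cl has a higher electron affinity than F, contrary to the simple trend — F's small 2p subshell makes the incoming electron feel strong e⁻–e⁻ repulsion, so Cl actually releases more energy on gaining an electron.
Tabulated electron affinity (kJ/mol): O 141, F 328, Al 42, Cl 349, Bi 91.
So from lowest to highest: Al < Bi < O < F < Cl.

Al < Bi < O < F < Cl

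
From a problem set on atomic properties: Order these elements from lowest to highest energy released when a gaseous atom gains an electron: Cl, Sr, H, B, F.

Sr < B < H < F < Cl

H is in period 1, group 1; B is in period 2, group 13; F is in period 2, group 17; Cl is in period 3, group 17; Sr is in period 5, group 2.
Atoms with high Z_eff and room in the valence shell (especially the halogens) have the most exothermic electron affinities.
Neither a single period nor a single group — weigh both effects.
B > Sr: both effects reinforce here, so B is clearly the higher of the two.
H > B: period and group pull opposite ways; the down-group shift dominates (73 vs 27 kJ/mol).
F > H: period and group pull opposite ways; the across-period shift dominates (328 vs 73 kJ/mol).
Cl > F: this pair runs against the simple trend — see the exception note.
Note the exception: Cl has a higher electron affinity than F, contrary to the simple trend — F's small 2p subshell makes the incoming electron feel strong e⁻–e⁻ repulsion, so Cl actually releases more energy on gaining an electron.
For reference (kJ/mol): H 73, B 27, F 328, Cl 349, Sr 5.
So from lowest to highest: Sr < B < H < F < Cl.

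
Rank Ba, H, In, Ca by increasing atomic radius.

H < In < Ca < Ba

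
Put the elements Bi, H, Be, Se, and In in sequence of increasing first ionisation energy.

H is in period 1, group 1; Be is in period 2, group 2; Se is in period 4, group 16; In is in period 5, group 13; Bi is in period 6, group 15.
IE₁ increases left→right with effective nuclear charge and decreases top→bottom as the valence shell moves farther out.
These span different periods and groups, so the two trends combine.
Bi > In: the two effects oppose for this pair; the across-period effect wins (703 vs 558 kJ/mol).
Be > Bi: the two effects oppose for this pair; the down-group effect wins (900 vs 703 kJ/mol).
Se > Be: the two effects oppose for this pair; the across-period effect wins (941 vs 900 kJ/mol).
H > Se: period and group pull opposite ways; the down-group shift dominates (1312 vs 941 kJ/mol).
Approximate values (kJ/mol): H 1312, Be 900, Se 941, In 558, Bi 703.
So from lowest to highest: In < Bi < Be < Se < H.

In < Bi < Be < Se < H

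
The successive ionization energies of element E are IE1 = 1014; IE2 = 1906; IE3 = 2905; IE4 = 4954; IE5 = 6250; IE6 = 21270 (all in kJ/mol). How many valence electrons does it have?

Look for the largest jump between consecutive ionization energies: IE6/IE5 ≈ 3.4, far larger than any earlier ratio.
That jump marks the point where a core electron is being removed. So the atom has 5 valence electrons.

5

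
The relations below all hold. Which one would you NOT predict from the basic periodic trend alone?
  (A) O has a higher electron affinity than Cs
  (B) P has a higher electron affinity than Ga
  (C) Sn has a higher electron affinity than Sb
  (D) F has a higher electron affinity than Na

(C)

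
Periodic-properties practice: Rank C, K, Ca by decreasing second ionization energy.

K > C > Ca

IE_2 is the cost of taking one more electron from the +1 cation: C⁺ still has 3 valence electrons; K⁺ is the bare [Ar] core; Ca⁺ still has 1 valence electron.
Core electrons are held far more tightly than valence electrons, so K tops the IE_2 order.
Valence configurations: C⁺ [He]2s²2p¹, Ca⁺ [Ar]4s¹.
Tabulated IE_2 (kJ/mol): C 2353, K 3052, Ca 1145.
Overall IE_2 order: Ca < C < K.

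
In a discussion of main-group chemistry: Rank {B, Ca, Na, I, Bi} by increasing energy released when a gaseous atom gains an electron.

Atoms with high Z_eff and room in the valence shell (especially the halogens) have the most exothermic electron affinities.
Neither a single period nor a single group — weigh both effects.
B > Ca: both effects reinforce here, so B is clearly the higher of the two.
Na > B: this pair runs against the simple trend — see the exception note.
Bi > Na: period and group pull opposite ways; the across-period shift dominates (91 vs 53 kJ/mol).
I > Bi: both effects reinforce here, so I is clearly the higher of the two.
Note the exception: Na has a higher electron affinity than B, contrary to the simple trend — B's ns²np¹ configuration gives only a small electron affinity — the sparsely filled np subshell binds an added electron weakly.
Approximate values (kJ/mol): B 27, Na 53, Ca 2, I 295, Bi 91.
So from lowest to highest: Ca < B < Na < Bi < I.

Ca, B, Na, Bi, I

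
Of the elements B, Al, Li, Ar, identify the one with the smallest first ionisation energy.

Li

Li is in period 2, group 1; B is in period 2, group 13; Al is in period 3, group 13; Ar is in period 3, group 18.
Across a period the outer electron is held more tightly (higher IE₁); down a group it sits in a higher shell, more shielded, and comes off more easily.
Neither a single period nor a single group — weigh both effects.
Al > Li: period and group pull opposite ways; the across-period shift dominates (578 vs 520 kJ/mol).
B > Al: they share group 13; the group trend gives B the larger value.
Ar > B: period and group pull opposite ways; the across-period shift dominates (1521 vs 801 kJ/mol).
For reference (kJ/mol): Li 520, B 801, Al 578, Ar 1521.
The smallest first ionisation energy among these belongs to Li.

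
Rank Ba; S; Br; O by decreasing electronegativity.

O, Br, S, Ba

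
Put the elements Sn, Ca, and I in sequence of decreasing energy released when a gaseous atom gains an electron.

Ca is in period 4, group 2; Sn is in period 5, group 14; I is in period 5, group 17.
Adding an electron releases more energy for atoms nearer the top right (short of the noble gases).
These span different periods and groups, so the two trends combine.
Sn > Ca: the two effects oppose for this pair; the across-period effect wins (107 vs 2 kJ/mol).
I > Sn: both are in period 5; the period trend gives I the larger value.
For reference (kJ/mol): Ca 2, Sn 107, I 295.
So from highest to lowest: I > Sn > Ca.

I > Sn > Ca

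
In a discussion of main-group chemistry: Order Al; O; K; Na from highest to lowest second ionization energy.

Na > O > K > Al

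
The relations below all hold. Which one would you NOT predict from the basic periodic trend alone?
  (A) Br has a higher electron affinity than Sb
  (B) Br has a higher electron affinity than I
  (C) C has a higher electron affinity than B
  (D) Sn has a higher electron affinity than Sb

The general trend: electron affinity increases across a period and decreases down a group.
(A) Br (period 4, group 17) vs Sb (period 5, group 15): the stated order agrees with the simple trend.
(B) Br (period 4, group 17) vs I (period 5, group 17): the stated order agrees with the simple trend.
(C) C (period 2, group 14) vs B (period 2, group 13): the stated order agrees with the simple trend.
(D) Sn (period 5, group 14) vs Sb (period 5, group 15): the stated order contradicts the simple trend.
The exception is (D): adding an electron to Sb's half-filled 5p³ is unfavourable, so Sn has the more exothermic EA.

(D)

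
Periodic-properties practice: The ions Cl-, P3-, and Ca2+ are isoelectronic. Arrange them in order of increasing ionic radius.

Ca2+, Cl-, P3-

All of these have 18 electrons, so size is governed by nuclear charge alone: the more protons, the stronger the pull on the same electron cloud, and the smaller the ion.
Nuclear charges: Ca2+ (Z=20), Cl- (Z=17), P3- (Z=15).
Smallest to largest: Ca2+ < Cl- < P3-.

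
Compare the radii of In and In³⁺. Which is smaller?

In³⁺

Forming In³⁺ removes 3 electrons from In. Fewer electrons for the same nuclear charge means less shielding and a higher Z_eff on the remaining electrons, and for main-group metals the entire outer shell is lost.
A cation is smaller than its parent atom: In³⁺ < In.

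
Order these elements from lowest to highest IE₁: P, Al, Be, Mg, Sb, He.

He is in period 1, group 18; Be is in period 2, group 2; Mg is in period 3, group 2; Al is in period 3, group 13; P is in period 3, group 15; Sb is in period 5, group 15.
Removing the outermost electron gets harder across a period and easier down a group.
Neither a single period nor a single group — weigh both effects.
Mg > Al: this pair runs against the simple trend — see the exception note.
Sb > Mg: period and group pull opposite ways; the across-period shift dominates (831 vs 738 kJ/mol).
Be > Sb: period and group pull opposite ways; the down-group shift dominates (900 vs 831 kJ/mol).
P > Be: the two effects oppose for this pair; the across-period effect wins (1012 vs 900 kJ/mol).
He > P: relative to P, both the across-period and down-group shifts push He's first ionization energy up.
Note the exception: Mg has a higher first ionization energy than Al, contrary to the simple trend — Al's single 3p electron is easier to remove than one from Mg's filled 3s².
Tabulated first ionization energy (kJ/mol): He 2372, Be 900, Mg 738, Al 578, P 1012, Sb 831.
So from lowest to highest: Al < Mg < Sb < Be < P < He.

Al < Mg < Sb < Be < P < He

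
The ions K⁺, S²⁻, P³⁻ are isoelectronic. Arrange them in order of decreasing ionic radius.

All of these have 18 electrons, so size is governed by nuclear charge alone: the more protons, the stronger the pull on the same electron cloud, and the smaller the ion.
Nuclear charges: K⁺ (Z=19), S²⁻ (Z=16), P³⁻ (Z=15).
Largest to smallest: P³⁻ > S²⁻ > K⁺.

P³⁻, S²⁻, K⁺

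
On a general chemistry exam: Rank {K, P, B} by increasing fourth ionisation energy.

P, K, B

The fourth ionization energy removes an electron from the +3 ion. For each element: K³⁺ is already 2 electrons into the core; P³⁺ still has 2 valence electrons; B³⁺ is the bare [He] core.
Core electrons are held far more tightly than valence electrons, so K and B top the IE_4 order.
Approximate IE_4 values (kJ/mol): K 5877, P 4964, B 25026.
Overall IE_4 order: P < K < B.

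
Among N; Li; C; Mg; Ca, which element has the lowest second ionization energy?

Ca

IE_2 is the cost of taking one more electron from the +1 cation: N⁺ still has 4 valence electrons; Li⁺ is the bare [He] core; C⁺ still has 3 valence electrons; Mg⁺ still has 1 valence electron; Ca⁺ still has 1 valence electron.
Pulling an electron out of a noble-gas core costs far more than removing a remaining valence electron, so Li sits at the high end of IE_2.
Valence configurations: N⁺ [He]2s²2p², C⁺ [He]2s²2p¹, Mg⁺ [Ne]3s¹, Ca⁺ [Ar]4s¹.
Approximate IE_2 values (kJ/mol): N 2856, Li 7298, C 2353, Mg 1451, Ca 1145.
Putting it together, IE_2: Ca < Mg < C < N < Li.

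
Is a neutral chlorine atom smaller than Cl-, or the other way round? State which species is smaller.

Cl

Forming Cl- adds 1 electron to Cl. More electron–electron repulsion in the same shell, with unchanged nuclear charge, lets the cloud expand.
An anion is larger than its parent atom: Cl- > Cl.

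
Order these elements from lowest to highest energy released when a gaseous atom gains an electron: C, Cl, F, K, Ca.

C is in period 2, group 14; F is in period 2, group 17; Cl is in period 3, group 17; K is in period 4, group 1; Ca is in period 4, group 2.
EA tends to increase across a period and decrease down a group, though the pattern is less regular than for IE or radius.
Here both period and group differ, so the two effects have to be weighed against each other.
K > Ca: this pair runs against the simple trend — see the exception note.
C > K: relative to K, both the across-period and down-group shifts push C's electron affinity up.
F > C: F lies to the right of C in period 2, so the across-period effect alone puts F higher.
Cl > F: this pair runs against the simple trend — see the exception note.
Note the exception: K has a higher electron affinity than Ca, contrary to the simple trend — adding an electron to Ca (ns²) has to open a new, higher-energy np subshell, which is unfavourable.
Note the exception: Cl has a higher electron affinity than F, contrary to the simple trend — F's small 2p subshell makes the incoming electron feel strong e⁻–e⁻ repulsion, so Cl actually releases more energy on gaining an electron.
Approximate values (kJ/mol): C 122, F 328, Cl 349, K 48, Ca 2.
So from lowest to highest: Ca < K < C < F < Cl.

Ca, K, C, F, Cl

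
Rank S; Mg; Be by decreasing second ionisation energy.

After 1 electron has been removed, what remains? S⁺ still has 5 valence electrons; Mg⁺ still has 1 valence electron; Be⁺ still has 1 valence electron.
All are still removing valence electrons, so compare the +1 ions as you would atoms: IE_2 generally rises across a period (higher Z_eff) and falls down a group (larger shell), subject to the usual subshell exceptions.
Valence configurations: S⁺ [Ne]3s²3p³, Mg⁺ [Ne]3s¹, Be⁺ [He]2s¹.
The numbers (kJ/mol): S 2252, Mg 1451, Be 1757.
Putting it together, IE_2: Mg < Be < S.

S, Be, Mg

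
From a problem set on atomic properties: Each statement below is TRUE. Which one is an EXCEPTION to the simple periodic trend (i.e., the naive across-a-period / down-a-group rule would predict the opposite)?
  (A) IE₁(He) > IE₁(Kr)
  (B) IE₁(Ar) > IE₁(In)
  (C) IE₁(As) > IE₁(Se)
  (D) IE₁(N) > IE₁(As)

(C)

The general trend: first ionisation energy increases across a period and decreases down a group.
(A) He (period 1, group 18) vs Kr (period 4, group 18): the stated order agrees with the simple trend.
(B) Ar (period 3, group 18) vs In (period 5, group 13): the stated order agrees with the simple trend.
(C) As (period 4, group 15) vs Se (period 4, group 16): the stated order contradicts the simple trend.
(D) N (period 2, group 15) vs As (period 4, group 15): the stated order agrees with the simple trend.
The exception is (C): Se (4p⁴) ionizes more easily than half-filled As (4p³).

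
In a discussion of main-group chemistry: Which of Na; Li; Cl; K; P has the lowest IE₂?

P

The second ionization energy removes an electron from the +1 ion. For each element: Na⁺ is the bare [Ne] core; Li⁺ is the bare [He] core; Cl⁺ still has 6 valence electrons; K⁺ is the bare [Ar] core; P⁺ still has 4 valence electrons.
Breaking into a closed-shell core is much more expensive than removing a leftover valence electron — K, Na and Li have the largest IE_2 here.
Valence configurations: Cl⁺ [Ne]3s²3p⁴, P⁺ [Ne]3s²3p².
Approximate IE_2 values (kJ/mol): Na 4562, Li 7298, Cl 2298, K 3052, P 1907.
Overall IE_2 order: P < Cl < K < Na < Li.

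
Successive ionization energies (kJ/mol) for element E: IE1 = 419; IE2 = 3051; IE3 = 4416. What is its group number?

Group 1

Look for the largest jump between consecutive ionization energies: IE2/IE1 ≈ 7.3, far larger than any earlier ratio.
That jump marks the point where a core electron is being removed. So the atom has 1 valence electron.
A main-group element with 1 valence electron is in group 1.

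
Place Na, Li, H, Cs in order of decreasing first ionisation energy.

H is in period 1, group 1; Li is in period 2, group 1; Na is in period 3, group 1; Cs is in period 6, group 1.
Removing the outermost electron gets harder across a period and easier down a group.
All are in group 1, so first ionization energy increases up the group.
So from highest to lowest: H > Li > Na > Cs.

H, Li, Na, Cs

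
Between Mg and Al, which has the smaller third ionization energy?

IE_3 is the cost of taking one more electron from the +2 cation: Mg²⁺ is the bare [Ne] core; Al²⁺ still has 1 valence electron.
Breaking into a closed-shell core is much more expensive than removing a leftover valence electron — Mg has the largest IE_3 here.
Approximate IE_3 values (kJ/mol): Mg 7733, Al 2745.
Putting it together, IE_3: Al < Mg.

Al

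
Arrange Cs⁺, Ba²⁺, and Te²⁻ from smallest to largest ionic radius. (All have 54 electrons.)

All of these have 54 electrons, so size is governed by nuclear charge alone: the more protons, the stronger the pull on the same electron cloud, and the smaller the ion.
Nuclear charges: Ba²⁺ (Z=56), Cs⁺ (Z=55), Te²⁻ (Z=52).
Smallest to largest: Ba²⁺ < Cs⁺ < Te²⁻.

Ba²⁺ < Cs⁺ < Te²⁻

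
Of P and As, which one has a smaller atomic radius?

P

P is in period 3, group 15; As is in period 4, group 15.
Atomic radius shrinks across a period as nuclear charge pulls the same shell inward, and grows down a group as new shells are added.
All are in group 15, so atomic radius increases down the group.
So P has the smaller atomic radius (P < As).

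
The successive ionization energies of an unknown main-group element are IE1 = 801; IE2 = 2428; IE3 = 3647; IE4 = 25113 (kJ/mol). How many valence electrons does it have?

Look for the largest jump between consecutive ionization energies: IE4/IE3 ≈ 6.9, far larger than any earlier ratio.
That jump marks the point where a core electron is being removed. So the atom has 3 valence electrons.

3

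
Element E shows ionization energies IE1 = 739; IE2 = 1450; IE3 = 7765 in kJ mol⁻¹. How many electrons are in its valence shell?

2

Look for the largest jump between consecutive ionization energies: IE3/IE2 ≈ 5.4, far larger than any earlier ratio.
That jump marks the point where a core electron is being removed. So the atom has 2 valence electrons.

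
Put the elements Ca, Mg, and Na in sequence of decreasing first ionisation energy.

Mg > Ca > Na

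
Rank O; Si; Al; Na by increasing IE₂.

Si, Al, O, Na

The second ionization energy removes an electron from the +1 ion. For each element: O⁺ still has 5 valence electrons; Si⁺ still has 3 valence electrons; Al⁺ still has 2 valence electrons; Na⁺ is the bare [Ne] core.
Core electrons are held far more tightly than valence electrons, so Na tops the IE_2 order.
Valence configurations: O⁺ [He]2s²2p³, Si⁺ [Ne]3s²3p¹, Al⁺ [Ne]3s².
Si⁺ loses a lone 3p electron whereas Al⁺ must break into a filled 3s² pair, so IE_2(Al) > IE_2(Si) even though Si has the higher nuclear charge.
Approximate IE_2 values (kJ/mol): O 3388, Si 1577, Al 1817, Na 4562.
Hence IE_2: Si < Al < O < Na.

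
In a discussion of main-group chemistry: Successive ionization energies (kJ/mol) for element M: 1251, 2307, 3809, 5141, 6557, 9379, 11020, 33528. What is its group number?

Group 17

Look for the largest jump between consecutive ionization energies: IE8/IE7 ≈ 3.0, far larger than any earlier ratio.
That jump marks the point where a core electron is being removed. So the atom has 7 valence electrons.
A main-group element with 7 valence electrons is in group 17.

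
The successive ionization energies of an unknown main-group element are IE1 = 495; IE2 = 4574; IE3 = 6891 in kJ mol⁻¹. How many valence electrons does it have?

1

Look for the largest jump between consecutive ionization energies: IE2/IE1 ≈ 9.2, far larger than any earlier ratio.
That jump marks the point where a core electron is being removed. So the atom has 1 valence electron.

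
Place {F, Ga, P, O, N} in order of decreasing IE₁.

F, N, O, P, Ga

N is in period 2, group 15; O is in period 2, group 16; F is in period 2, group 17; P is in period 3, group 15; Ga is in period 4, group 13.
First ionization energy rises across a period (greater Z_eff holds electrons more tightly) and falls down a group (valence electrons are farther from the nucleus).
Here both period and group differ, so the two effects have to be weighed against each other.
P > Ga: relative to Ga, both the across-period and down-group shifts push P's first ionization energy up.
O > P: relative to P, both the across-period and down-group shifts push O's first ionization energy up.
N > O: this pair runs against the simple trend — see the exception note.
F > N: F lies to the right of N in period 2, so the across-period effect alone puts F higher.
Note the exception: N has a higher first ionization energy than O, contrary to the simple trend — pairing an electron in O's 2p⁴ costs repulsion energy, so O ionizes more easily than half-filled N (2p³).
Approximate values (kJ/mol): N 1402, O 1314, F 1681, P 1012, Ga 579.
So from highest to lowest: F > N > O > P > Ga.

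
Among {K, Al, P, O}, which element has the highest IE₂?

O

After 1 electron has been removed, what remains? K⁺ is the bare [Ar] core; Al⁺ still has 2 valence electrons; P⁺ still has 4 valence electrons; O⁺ still has 5 valence electrons.
Usually core removal costs more than valence removal, but here the competition is close: a tightly held n=2 valence electron can cost more to remove than an n=3 core electron, so the actual values have to decide it.
Valence configurations: Al⁺ [Ne]3s², P⁺ [Ne]3s²3p², O⁺ [He]2s²2p³.
The numbers (kJ/mol): K 3052, Al 1817, P 1907, O 3388.
So the second ionization energies run Al < P < K < O.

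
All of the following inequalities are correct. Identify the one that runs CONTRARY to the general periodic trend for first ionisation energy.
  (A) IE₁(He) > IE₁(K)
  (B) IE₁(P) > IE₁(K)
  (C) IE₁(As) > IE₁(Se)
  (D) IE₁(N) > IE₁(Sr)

The general trend: first ionisation energy increases across a period and decreases down a group.
(A) He (period 1, group 18) vs K (period 4, group 1): the stated order agrees with the simple trend.
(B) P (period 3, group 15) vs K (period 4, group 1): the stated order agrees with the simple trend.
(C) As (period 4, group 15) vs Se (period 4, group 16): the stated order contradicts the simple trend.
(D) N (period 2, group 15) vs Sr (period 5, group 2): the stated order agrees with the simple trend.
The exception is (C): Se (4p⁴) ionizes more easily than half-filled As (4p³).

(C)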